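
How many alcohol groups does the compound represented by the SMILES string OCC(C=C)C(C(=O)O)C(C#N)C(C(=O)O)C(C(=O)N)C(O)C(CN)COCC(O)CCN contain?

3

Taking each segment in turn:
  HOCH2: HO– on an sp³ carbon → alcohol.
  CH(CH=CH2): pendant –CH=CH2: C=C double bond → alkene.
  CH(COOH): pendant –COOH: carbonyl C bonded to C and –OH → carboxylic acid.
  CH(CN): pendant –C≡N: nitrile.
  CH(COOH): pendant –COOH: carbonyl C bonded to C and –OH → carboxylic acid.
  CH(CONH2): pendant –CONH2: carbonyl C bonded to C and N → amide.
  CH(OH): –OH on an sp³ carbon → alcohol (secondary).
  CH(CH2NH2): pendant –CH2NH2: N on sp³ C, no adjacent C=O → amine.
  CH2OCH2: C–O–C with sp³ carbons on both sides and no adjacent C=O → ether.
  CH(OH): –OH on an sp³ carbon → alcohol (secondary).
  CH2NH2: –NH2 on an sp³ carbon with no adjacent C=O → amine.
Alcohol appears at: HOCH2, CH(OH), CH(OH) → 3.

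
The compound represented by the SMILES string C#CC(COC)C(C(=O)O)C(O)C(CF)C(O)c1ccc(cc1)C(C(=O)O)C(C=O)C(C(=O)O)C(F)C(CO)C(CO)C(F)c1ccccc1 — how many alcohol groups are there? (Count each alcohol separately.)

4

Working along the chain:
  HC≡C: C≡C triple bond → alkyne.
  CH(CH2OCH3): pendant –CH2OCH3: C–O–C linkage → ether.
  CH(COOH): pendant –COOH: carbonyl C bonded to C and –OH → carboxylic acid.
  CH(OH): –OH on an sp³ carbon → alcohol (secondary).
  CH(CH2F): pendant –CH2X: halogen on sp³ carbon → alkyl halide.
  CH(OH): –OH on an sp³ carbon → alcohol (secondary).
  C6H4: para-disubstituted benzene ring → arene.
  CH(COOH): pendant –COOH: carbonyl C bonded to C and –OH → carboxylic acid.
  CH(CHO): pendant –CHO: carbonyl C bonded to C and H → aldehyde.
  CH(COOH): pendant –COOH: carbonyl C bonded to C and –OH → carboxylic acid.
  CH(F): halogen on an sp³ carbon → alkyl halide.
  CH(CH2OH): pendant –CH2OH on an sp³ backbone C → alcohol.
  CH(CH2OH): pendant –CH2OH on an sp³ backbone C → alcohol.
  CH(F): halogen on an sp³ carbon → alkyl halide.
  C6H5: –C6H5 phenyl ring → arene.
Alcohol appears at: CH(OH), CH(OH), CH(CH2OH), CH(CH2OH) → 4.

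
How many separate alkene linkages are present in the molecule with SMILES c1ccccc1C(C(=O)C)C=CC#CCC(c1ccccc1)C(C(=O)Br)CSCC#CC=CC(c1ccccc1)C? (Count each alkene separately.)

2

C6H5– phenyl ring → arene.
pendant –COCH3: carbonyl C bonded to two carbons → ketone.
C=C double bond → alkene.
C≡C triple bond → alkyne.
pendant –C6H5: benzene ring → arene.
pendant –C(=O)X: carbonyl C bonded to C and halogen → acyl halide.
C–S–C linkage → sulfide (thioether).
C≡C triple bond → alkyne.
C=C double bond → alkene.
pendant –C6H5: benzene ring → arene.
Alkene appears at: CH=CH, CH=CH → 2.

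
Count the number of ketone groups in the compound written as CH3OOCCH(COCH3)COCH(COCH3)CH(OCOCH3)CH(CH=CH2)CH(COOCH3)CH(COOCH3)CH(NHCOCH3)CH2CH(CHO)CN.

CH3O–C(=O)–: carbonyl C bonded to C and to –OCH3 → ester (not ketone + ether).
pendant –COCH3: carbonyl C bonded to two carbons → ketone.
–C(=O)– with carbon on both sides → ketone.
pendant –COCH3: carbonyl C bonded to two carbons → ketone.
pendant –OC(=O)CH3: an acyloxy group → ester.
pendant –CH=CH2: C=C double bond → alkene.
pendant –COOCH3: carbonyl C bonded to C and –OCH3 → ester.
pendant –COOCH3: carbonyl C bonded to C and –OCH3 → ester.
pendant –NHC(=O)CH3: N bonded to a carbonyl → amide (not amine).
pendant –CHO: carbonyl C bonded to C and H → aldehyde.
–C≡N: carbon triple-bonded to nitrogen → nitrile.
Ketone appears at: CH(COCH3), CO, CH(COCH3) → 3.

3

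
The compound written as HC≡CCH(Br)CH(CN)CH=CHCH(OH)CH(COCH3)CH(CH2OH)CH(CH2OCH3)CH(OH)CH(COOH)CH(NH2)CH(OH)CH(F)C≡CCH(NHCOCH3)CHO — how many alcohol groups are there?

C≡C triple bond → alkyne.
halogen on an sp³ carbon → alkyl halide.
pendant –C≡N: nitrile.
C=C double bond → alkene.
–OH on an sp³ carbon → alcohol (secondary).
pendant –COCH3: carbonyl C bonded to two carbons → ketone.
pendant –CH2OH on an sp³ backbone C → alcohol.
pendant –CH2OCH3: C–O–C linkage → ether.
–OH on an sp³ carbon → alcohol (secondary).
pendant –COOH: carbonyl C bonded to C and –OH → carboxylic acid.
–NH2 on an sp³ carbon with no adjacent C=O → amine.
–OH on an sp³ carbon → alcohol (secondary).
halogen on an sp³ carbon → alkyl halide.
C≡C triple bond → alkyne.
pendant –NHC(=O)CH3: N bonded to a carbonyl → amide (not amine).
terminal –CHO: carbonyl C bonded to H and C → aldehyde.
Alcohol appears at: CH(OH), CH(CH2OH), CH(OH), CH(OH) → 4.

4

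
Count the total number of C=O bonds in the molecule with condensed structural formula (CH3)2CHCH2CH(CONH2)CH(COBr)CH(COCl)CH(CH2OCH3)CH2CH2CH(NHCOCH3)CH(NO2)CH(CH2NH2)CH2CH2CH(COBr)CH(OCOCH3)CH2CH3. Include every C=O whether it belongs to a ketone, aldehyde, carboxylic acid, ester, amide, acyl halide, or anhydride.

6

CH(CONH2): amide, 1 C=O (running total 1).
CH(COBr): acyl halide, 1 C=O (running total 2).
CH(COCl): acyl halide, 1 C=O (running total 3).
CH(NHCOCH3): amide, 1 C=O (running total 4).
CH(COBr): acyl halide, 1 C=O (running total 5).
CH(OCOCH3): ester, 1 C=O (running total 6).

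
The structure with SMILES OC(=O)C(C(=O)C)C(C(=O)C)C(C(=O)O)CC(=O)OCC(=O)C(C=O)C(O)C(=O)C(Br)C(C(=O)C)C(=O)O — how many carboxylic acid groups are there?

Working along the chain:
  HOOC: –COOH: carbonyl C bonded to –OH and C → carboxylic acid (the –OH is not a separate alcohol).
  CH(COCH3): pendant –COCH3: carbonyl C bonded to two carbons → ketone.
  CH(COCH3): pendant –COCH3: carbonyl C bonded to two carbons → ketone.
  CH(COOH): pendant –COOH: carbonyl C bonded to C and –OH → carboxylic acid.
  CH2COOCH2: –C(=O)–O–C with C on the carbonyl side → ester.
  CO: –C(=O)– with carbon on both sides → ketone.
  CH(CHO): pendant –CHO: carbonyl C bonded to C and H → aldehyde.
  CH(OH): –OH on an sp³ carbon → alcohol (secondary).
  CO: –C(=O)– with carbon on both sides → ketone.
  CH(Br): halogen on an sp³ carbon → alkyl halide.
  CH(COCH3): pendant –COCH3: carbonyl C bonded to two carbons → ketone.
  COOH: –COOH: carbonyl C bonded to –OH and C → carboxylic acid (the –OH is not a separate alcohol).
Carboxylic acid appears at: HOOC, CH(COOH), COOH → 3.

3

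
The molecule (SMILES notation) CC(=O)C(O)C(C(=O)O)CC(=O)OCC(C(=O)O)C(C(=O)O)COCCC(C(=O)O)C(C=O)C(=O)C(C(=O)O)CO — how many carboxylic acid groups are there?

5

Taking each segment in turn:
  CO: –C(=O)– with carbon on both sides → ketone.
  CH(OH): –OH on an sp³ carbon → alcohol (secondary).
  CH(COOH): pendant –COOH: carbonyl C bonded to C and –OH → carboxylic acid.
  CH2COOCH2: –C(=O)–O–C with C on the carbonyl side → ester.
  CH(COOH): pendant –COOH: carbonyl C bonded to C and –OH → carboxylic acid.
  CH(COOH): pendant –COOH: carbonyl C bonded to C and –OH → carboxylic acid.
  CH2OCH2: C–O–C with sp³ carbons on both sides and no adjacent C=O → ether.
  CH(COOH): pendant –COOH: carbonyl C bonded to C and –OH → carboxylic acid.
  CH(CHO): pendant –CHO: carbonyl C bonded to C and H → aldehyde.
  CO: –C(=O)– with carbon on both sides → ketone.
  CH(COOH): pendant –COOH: carbonyl C bonded to C and –OH → carboxylic acid.
  CH2OH: –OH on an sp³ carbon → alcohol.
Carboxylic acid appears at: CH(COOH), CH(COOH), CH(COOH), CH(COOH), CH(COOH) → 5.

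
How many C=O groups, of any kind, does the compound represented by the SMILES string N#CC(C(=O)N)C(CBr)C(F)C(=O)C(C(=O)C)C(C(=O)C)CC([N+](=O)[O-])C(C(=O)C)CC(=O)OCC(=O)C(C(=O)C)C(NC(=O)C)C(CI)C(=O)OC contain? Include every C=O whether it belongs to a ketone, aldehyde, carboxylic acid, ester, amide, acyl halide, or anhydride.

CH(CONH2): amide, 1 C=O (running total 1).
CO: ketone, 1 C=O (running total 2).
CH(COCH3): ketone, 1 C=O (running total 3).
CH(COCH3): ketone, 1 C=O (running total 4).
CH(COCH3): ketone, 1 C=O (running total 5).
CH2COOCH2: ester, 1 C=O (running total 6).
CO: ketone, 1 C=O (running total 7).
CH(COCH3): ketone, 1 C=O (running total 8).
CH(NHCOCH3): amide, 1 C=O (running total 9).
COOCH3: ester, 1 C=O (running total 10).

10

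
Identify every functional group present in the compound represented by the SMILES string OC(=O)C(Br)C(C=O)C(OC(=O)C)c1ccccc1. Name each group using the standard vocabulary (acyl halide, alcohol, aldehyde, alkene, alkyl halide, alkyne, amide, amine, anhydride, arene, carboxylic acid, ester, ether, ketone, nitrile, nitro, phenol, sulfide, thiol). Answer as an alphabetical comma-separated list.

–COOH: carbonyl C bonded to –OH and C → carboxylic acid (the –OH is not a separate alcohol).
halogen on an sp³ carbon → alkyl halide.
pendant –CHO: carbonyl C bonded to C and H → aldehyde.
pendant –OC(=O)CH3: an acyloxy group → ester.
–C6H5 phenyl ring → arene.

aldehyde, alkyl halide, arene, carboxylic acid, ester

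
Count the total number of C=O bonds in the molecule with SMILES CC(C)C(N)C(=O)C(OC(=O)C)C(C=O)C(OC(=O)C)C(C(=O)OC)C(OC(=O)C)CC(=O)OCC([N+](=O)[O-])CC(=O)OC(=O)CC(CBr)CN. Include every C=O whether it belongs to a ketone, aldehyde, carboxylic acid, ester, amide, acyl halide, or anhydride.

9

CO: ketone, 1 C=O (running total 1).
CH(OCOCH3): ester, 1 C=O (running total 2).
CH(CHO): aldehyde, 1 C=O (running total 3).
CH(OCOCH3): ester, 1 C=O (running total 4).
CH(COOCH3): ester, 1 C=O (running total 5).
CH(OCOCH3): ester, 1 C=O (running total 6).
CH2COOCH2: ester, 1 C=O (running total 7).
CH2CO-O-COCH2: anhydride, 2 C=O (running total 9).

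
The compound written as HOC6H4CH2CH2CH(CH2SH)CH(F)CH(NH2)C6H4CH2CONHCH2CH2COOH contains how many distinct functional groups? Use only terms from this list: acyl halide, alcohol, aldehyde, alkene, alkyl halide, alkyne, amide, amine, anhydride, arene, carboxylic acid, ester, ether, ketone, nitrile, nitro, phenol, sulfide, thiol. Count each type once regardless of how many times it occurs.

7

Reading the structure from left to right:
  HOC6H4: –OH attached directly to an aromatic ring → phenol (not alcohol); the ring itself is an arene.
  CH(CH2SH): pendant –CH2SH → thiol.
  CH(F): halogen on an sp³ carbon → alkyl halide.
  CH(NH2): –NH2 on an sp³ carbon with no adjacent C=O → amine.
  C6H4: para-disubstituted benzene ring → arene.
  CH2CONHCH2: –C(=O)–N– linkage → amide (the N is not an amine).
  COOH: –COOH: carbonyl C bonded to –OH and C → carboxylic acid (the –OH is not a separate alcohol).
Distinct types present: alkyl halide, amide, amine, arene, carboxylic acid, phenol, thiol.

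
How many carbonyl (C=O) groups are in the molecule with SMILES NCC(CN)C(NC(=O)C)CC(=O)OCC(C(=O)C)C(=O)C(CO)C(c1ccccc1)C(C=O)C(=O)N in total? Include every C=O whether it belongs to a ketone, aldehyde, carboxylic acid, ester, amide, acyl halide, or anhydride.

6

CH(NHCOCH3): amide, 1 C=O (running total 1).
CH2COOCH2: ester, 1 C=O (running total 2).
CH(COCH3): ketone, 1 C=O (running total 3).
CO: ketone, 1 C=O (running total 4).
CH(CHO): aldehyde, 1 C=O (running total 5).
CONH2: amide, 1 C=O (running total 6).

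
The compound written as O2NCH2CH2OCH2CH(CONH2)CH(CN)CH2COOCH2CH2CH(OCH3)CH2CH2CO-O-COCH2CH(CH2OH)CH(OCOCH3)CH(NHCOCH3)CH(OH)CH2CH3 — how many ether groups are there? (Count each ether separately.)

–NO2 on carbon → nitro group.
C–O–C with sp³ carbons on both sides and no adjacent C=O → ether.
pendant –CONH2: carbonyl C bonded to C and N → amide.
pendant –C≡N: nitrile.
–C(=O)–O–C with C on the carbonyl side → ester.
pendant –OCH3: C–O–C with sp³ C, no adjacent C=O → ether.
two acyl groups sharing one oxygen, –C(=O)–O–C(=O)– → anhydride.
pendant –CH2OH on an sp³ backbone C → alcohol.
pendant –OC(=O)CH3: an acyloxy group → ester.
pendant –NHC(=O)CH3: N bonded to a carbonyl → amide (not amine).
–OH on an sp³ carbon → alcohol (secondary).
Ether appears at: CH2OCH2, CH(OCH3) → 2.

2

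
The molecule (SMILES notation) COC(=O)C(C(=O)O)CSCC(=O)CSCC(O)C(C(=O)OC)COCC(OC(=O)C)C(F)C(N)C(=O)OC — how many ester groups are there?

Taking each segment in turn:
  CH3OOC: CH3O–C(=O)–: carbonyl C bonded to C and to –OCH3 → ester (not ketone + ether).
  CH(COOH): pendant –COOH: carbonyl C bonded to C and –OH → carboxylic acid.
  CH2SCH2: C–S–C linkage → sulfide (thioether).
  CO: –C(=O)– with carbon on both sides → ketone.
  CH2SCH2: C–S–C linkage → sulfide (thioether).
  CH(OH): –OH on an sp³ carbon → alcohol (secondary).
  CH(COOCH3): pendant –COOCH3: carbonyl C bonded to C and –OCH3 → ester.
  CH2OCH2: C–O–C with sp³ carbons on both sides and no adjacent C=O → ether.
  CH(OCOCH3): pendant –OC(=O)CH3: an acyloxy group → ester.
  CH(F): halogen on an sp³ carbon → alkyl halide.
  CH(NH2): –NH2 on an sp³ carbon with no adjacent C=O → amine.
  COOCH3: –C(=O)OCH3: carbonyl C bonded to C and to –OCH3 → ester (not ketone + ether).
Ester appears at: CH3OOC, CH(COOCH3), CH(OCOCH3), COOCH3 → 4.

4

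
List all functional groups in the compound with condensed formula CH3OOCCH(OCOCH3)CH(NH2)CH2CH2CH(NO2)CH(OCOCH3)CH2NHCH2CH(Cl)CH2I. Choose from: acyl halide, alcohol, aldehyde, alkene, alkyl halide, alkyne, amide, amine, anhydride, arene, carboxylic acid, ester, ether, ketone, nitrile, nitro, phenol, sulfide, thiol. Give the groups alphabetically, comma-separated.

CH3O–C(=O)–: carbonyl C bonded to C and to –OCH3 → ester (not ketone + ether).
pendant –OC(=O)CH3: an acyloxy group → ester.
–NH2 on an sp³ carbon with no adjacent C=O → amine.
–NO2 on an sp³ carbon → nitro (the N=O is not a carbonyl).
pendant –OC(=O)CH3: an acyloxy group → ester.
C–N–C with sp³ carbons and no adjacent C=O → amine (secondary).
halogen on an sp³ carbon → alkyl halide.
halogen on an sp³ carbon → alkyl halide.

alkyl halide, amine, ester, nitro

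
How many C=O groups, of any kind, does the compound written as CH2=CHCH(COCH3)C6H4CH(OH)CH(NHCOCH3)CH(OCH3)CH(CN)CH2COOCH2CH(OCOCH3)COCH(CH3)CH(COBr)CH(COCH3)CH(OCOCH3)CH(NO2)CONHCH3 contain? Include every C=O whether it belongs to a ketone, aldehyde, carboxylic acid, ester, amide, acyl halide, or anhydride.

9

CH(COCH3): ketone, 1 C=O (running total 1).
CH(NHCOCH3): amide, 1 C=O (running total 2).
CH2COOCH2: ester, 1 C=O (running total 3).
CH(OCOCH3): ester, 1 C=O (running total 4).
CO: ketone, 1 C=O (running total 5).
CH(COBr): acyl halide, 1 C=O (running total 6).
CH(COCH3): ketone, 1 C=O (running total 7).
CH(OCOCH3): ester, 1 C=O (running total 8).
CONHCH3: amide, 1 C=O (running total 9).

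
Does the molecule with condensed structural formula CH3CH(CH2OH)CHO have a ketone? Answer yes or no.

no

Working along the chain:
  CH(CH2OH): pendant –CH2OH on an sp³ backbone C → alcohol.
  CHO: terminal –CHO: carbonyl C bonded to H and C → aldehyde.
In CHO, the carbonyl carbon carries an H, so it is an aldehyde, not a ketone.
The groups actually present are: alcohol, aldehyde.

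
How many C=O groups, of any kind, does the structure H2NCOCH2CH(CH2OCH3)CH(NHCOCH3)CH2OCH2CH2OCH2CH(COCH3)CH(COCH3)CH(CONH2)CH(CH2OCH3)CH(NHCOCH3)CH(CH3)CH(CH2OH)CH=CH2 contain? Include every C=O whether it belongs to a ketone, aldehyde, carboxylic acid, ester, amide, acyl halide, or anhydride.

H2NCO: amide, 1 C=O (running total 1).
CH(NHCOCH3): amide, 1 C=O (running total 2).
CH(COCH3): ketone, 1 C=O (running total 3).
CH(COCH3): ketone, 1 C=O (running total 4).
CH(CONH2): amide, 1 C=O (running total 5).
CH(NHCOCH3): amide, 1 C=O (running total 6).

6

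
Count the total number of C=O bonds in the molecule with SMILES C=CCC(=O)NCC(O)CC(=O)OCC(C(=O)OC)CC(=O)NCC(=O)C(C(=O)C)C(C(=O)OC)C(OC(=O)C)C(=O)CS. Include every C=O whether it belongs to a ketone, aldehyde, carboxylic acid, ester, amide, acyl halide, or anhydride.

CH2CONHCH2: amide, 1 C=O (running total 1).
CH2COOCH2: ester, 1 C=O (running total 2).
CH(COOCH3): ester, 1 C=O (running total 3).
CH2CONHCH2: amide, 1 C=O (running total 4).
CO: ketone, 1 C=O (running total 5).
CH(COCH3): ketone, 1 C=O (running total 6).
CH(COOCH3): ester, 1 C=O (running total 7).
CH(OCOCH3): ester, 1 C=O (running total 8).
CO: ketone, 1 C=O (running total 9).

9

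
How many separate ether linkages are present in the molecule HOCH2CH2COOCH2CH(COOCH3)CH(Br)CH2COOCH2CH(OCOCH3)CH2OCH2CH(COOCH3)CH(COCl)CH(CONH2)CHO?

Reading the structure from left to right:
  HOCH2: HO– on an sp³ carbon → alcohol.
  CH2COOCH2: –C(=O)–O–C with C on the carbonyl side → ester.
  CH(COOCH3): pendant –COOCH3: carbonyl C bonded to C and –OCH3 → ester.
  CH(Br): halogen on an sp³ carbon → alkyl halide.
  CH2COOCH2: –C(=O)–O–C with C on the carbonyl side → ester.
  CH(OCOCH3): pendant –OC(=O)CH3: an acyloxy group → ester.
  CH2OCH2: C–O–C with sp³ carbons on both sides and no adjacent C=O → ether.
  CH(COOCH3): pendant –COOCH3: carbonyl C bonded to C and –OCH3 → ester.
  CH(COCl): pendant –C(=O)X: carbonyl C bonded to C and halogen → acyl halide.
  CH(CONH2): pendant –CONH2: carbonyl C bonded to C and N → amide.
  CHO: terminal –CHO: carbonyl C bonded to H and C → aldehyde.
Ether appears at: CH2OCH2 → 1.

1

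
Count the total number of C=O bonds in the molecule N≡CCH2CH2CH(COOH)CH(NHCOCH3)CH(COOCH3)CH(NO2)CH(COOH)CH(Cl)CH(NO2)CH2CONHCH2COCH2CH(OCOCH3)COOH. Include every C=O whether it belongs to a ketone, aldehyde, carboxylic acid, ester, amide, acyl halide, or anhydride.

8

CH(COOH): carboxylic acid, 1 C=O (running total 1).
CH(NHCOCH3): amide, 1 C=O (running total 2).
CH(COOCH3): ester, 1 C=O (running total 3).
CH(COOH): carboxylic acid, 1 C=O (running total 4).
CH2CONHCH2: amide, 1 C=O (running total 5).
CO: ketone, 1 C=O (running total 6).
CH(OCOCH3): ester, 1 C=O (running total 7).
COOH: carboxylic acid, 1 C=O (running total 8).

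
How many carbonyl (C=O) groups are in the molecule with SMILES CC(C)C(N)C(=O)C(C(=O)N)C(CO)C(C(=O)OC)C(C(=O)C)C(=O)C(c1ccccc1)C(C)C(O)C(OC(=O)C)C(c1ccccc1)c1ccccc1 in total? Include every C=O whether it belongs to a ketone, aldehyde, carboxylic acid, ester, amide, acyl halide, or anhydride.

CO: ketone, 1 C=O (running total 1).
CH(CONH2): amide, 1 C=O (running total 2).
CH(COOCH3): ester, 1 C=O (running total 3).
CH(COCH3): ketone, 1 C=O (running total 4).
CO: ketone, 1 C=O (running total 5).
CH(OCOCH3): ester, 1 C=O (running total 6).

6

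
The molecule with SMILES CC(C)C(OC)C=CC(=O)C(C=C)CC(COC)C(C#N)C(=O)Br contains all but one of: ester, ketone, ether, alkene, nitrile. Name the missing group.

ether: present (CH(OCH3) — pendant –OCH3: C–O–C with sp³ C, no adjacent C=O → ether).
alkene: present (CH=CH — C=C double bond → alkene).
ketone: present (CO — –C(=O)– with carbon on both sides → ketone).
nitrile: present (CH(CN) — pendant –C≡N: nitrile).
ester: no segment matches this pattern.

ester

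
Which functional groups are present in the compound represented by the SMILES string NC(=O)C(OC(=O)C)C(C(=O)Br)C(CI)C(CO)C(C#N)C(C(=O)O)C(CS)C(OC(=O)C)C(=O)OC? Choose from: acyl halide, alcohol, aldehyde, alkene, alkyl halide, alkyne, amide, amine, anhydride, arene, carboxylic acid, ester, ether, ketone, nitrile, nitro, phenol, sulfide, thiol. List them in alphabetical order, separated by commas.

Taking each segment in turn:
  H2NCO: –C(=O)NH2: carbonyl C bonded to C and to N → amide (the N is not a separate amine).
  CH(OCOCH3): pendant –OC(=O)CH3: an acyloxy group → ester.
  CH(COBr): pendant –C(=O)X: carbonyl C bonded to C and halogen → acyl halide.
  CH(CH2I): pendant –CH2X: halogen on sp³ carbon → alkyl halide.
  CH(CH2OH): pendant –CH2OH on an sp³ backbone C → alcohol.
  CH(CN): pendant –C≡N: nitrile.
  CH(COOH): pendant –COOH: carbonyl C bonded to C and –OH → carboxylic acid.
  CH(CH2SH): pendant –CH2SH → thiol.
  CH(OCOCH3): pendant –OC(=O)CH3: an acyloxy group → ester.
  COOCH3: –C(=O)OCH3: carbonyl C bonded to C and to –OCH3 → ester (not ketone + ether).

acyl halide, alcohol, alkyl halide, amide, carboxylic acid, ester, nitrile, thiol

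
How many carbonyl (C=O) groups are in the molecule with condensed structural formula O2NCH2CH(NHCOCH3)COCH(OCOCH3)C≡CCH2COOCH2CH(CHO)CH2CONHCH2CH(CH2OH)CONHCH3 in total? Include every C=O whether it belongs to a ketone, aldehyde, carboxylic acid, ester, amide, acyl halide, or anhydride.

CH(NHCOCH3): amide, 1 C=O (running total 1).
CO: ketone, 1 C=O (running total 2).
CH(OCOCH3): ester, 1 C=O (running total 3).
CH2COOCH2: ester, 1 C=O (running total 4).
CH(CHO): aldehyde, 1 C=O (running total 5).
CH2CONHCH2: amide, 1 C=O (running total 6).
CONHCH3: amide, 1 C=O (running total 7).

7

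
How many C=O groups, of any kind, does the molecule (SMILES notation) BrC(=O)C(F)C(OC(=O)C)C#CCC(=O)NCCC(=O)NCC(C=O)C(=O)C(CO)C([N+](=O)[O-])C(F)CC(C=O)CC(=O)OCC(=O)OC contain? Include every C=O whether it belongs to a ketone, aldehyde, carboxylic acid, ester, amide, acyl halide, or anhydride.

9

BrCO: acyl halide, 1 C=O (running total 1).
CH(OCOCH3): ester, 1 C=O (running total 2).
CH2CONHCH2: amide, 1 C=O (running total 3).
CH2CONHCH2: amide, 1 C=O (running total 4).
CH(CHO): aldehyde, 1 C=O (running total 5).
CO: ketone, 1 C=O (running total 6).
CH(CHO): aldehyde, 1 C=O (running total 7).
CH2COOCH2: ester, 1 C=O (running total 8).
COOCH3: ester, 1 C=O (running total 9).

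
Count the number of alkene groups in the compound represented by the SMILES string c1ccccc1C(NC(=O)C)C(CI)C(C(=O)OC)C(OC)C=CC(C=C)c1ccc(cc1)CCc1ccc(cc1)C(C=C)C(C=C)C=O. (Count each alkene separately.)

4

Taking each segment in turn:
  C6H5: C6H5– phenyl ring → arene.
  CH(NHCOCH3): pendant –NHC(=O)CH3: N bonded to a carbonyl → amide (not amine).
  CH(CH2I): pendant –CH2X: halogen on sp³ carbon → alkyl halide.
  CH(COOCH3): pendant –COOCH3: carbonyl C bonded to C and –OCH3 → ester.
  CH(OCH3): pendant –OCH3: C–O–C with sp³ C, no adjacent C=O → ether.
  CH=CH: C=C double bond → alkene.
  CH(CH=CH2): pendant –CH=CH2: C=C double bond → alkene.
  C6H4: para-disubstituted benzene ring → arene.
  C6H4: para-disubstituted benzene ring → arene.
  CH(CH=CH2): pendant –CH=CH2: C=C double bond → alkene.
  CH(CH=CH2): pendant –CH=CH2: C=C double bond → alkene.
  CHO: terminal –CHO: carbonyl C bonded to H and C → aldehyde.
Alkene appears at: CH=CH, CH(CH=CH2), CH(CH=CH2), CH(CH=CH2) → 4.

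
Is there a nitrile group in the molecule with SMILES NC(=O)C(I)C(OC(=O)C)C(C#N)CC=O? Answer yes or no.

yes

–C(=O)NH2: carbonyl C bonded to C and to N → amide (the N is not a separate amine).
halogen on an sp³ carbon → alkyl halide.
pendant –OC(=O)CH3: an acyloxy group → ester.
pendant –C≡N: nitrile.
terminal –CHO: carbonyl C bonded to H and C → aldehyde.
The CH(CN) segment supplies the nitrile: pendant –C≡N: nitrile.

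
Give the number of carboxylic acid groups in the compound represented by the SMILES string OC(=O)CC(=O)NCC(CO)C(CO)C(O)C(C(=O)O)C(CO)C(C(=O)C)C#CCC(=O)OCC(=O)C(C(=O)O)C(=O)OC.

3

–COOH: carbonyl C bonded to –OH and C → carboxylic acid (the –OH is not a separate alcohol).
–C(=O)–N– linkage → amide (the N is not an amine).
pendant –CH2OH on an sp³ backbone C → alcohol.
pendant –CH2OH on an sp³ backbone C → alcohol.
–OH on an sp³ carbon → alcohol (secondary).
pendant –COOH: carbonyl C bonded to C and –OH → carboxylic acid.
pendant –CH2OH on an sp³ backbone C → alcohol.
pendant –COCH3: carbonyl C bonded to two carbons → ketone.
C≡C triple bond → alkyne.
–C(=O)–O–C with C on the carbonyl side → ester.
–C(=O)– with carbon on both sides → ketone.
pendant –COOH: carbonyl C bonded to C and –OH → carboxylic acid.
–C(=O)OCH3: carbonyl C bonded to C and to –OCH3 → ester (not ketone + ether).
Carboxylic acid appears at: HOOC, CH(COOH), CH(COOH) → 3.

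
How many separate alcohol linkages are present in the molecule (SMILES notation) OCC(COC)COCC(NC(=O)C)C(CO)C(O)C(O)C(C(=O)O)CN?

Working along the chain:
  HOCH2: HO– on an sp³ carbon → alcohol.
  CH(CH2OCH3): pendant –CH2OCH3: C–O–C linkage → ether.
  CH2OCH2: C–O–C with sp³ carbons on both sides and no adjacent C=O → ether.
  CH(NHCOCH3): pendant –NHC(=O)CH3: N bonded to a carbonyl → amide (not amine).
  CH(CH2OH): pendant –CH2OH on an sp³ backbone C → alcohol.
  CH(OH): –OH on an sp³ carbon → alcohol (secondary).
  CH(OH): –OH on an sp³ carbon → alcohol (secondary).
  CH(COOH): pendant –COOH: carbonyl C bonded to C and –OH → carboxylic acid.
  CH2NH2: –NH2 on an sp³ carbon with no adjacent C=O → amine.
Alcohol appears at: HOCH2, CH(CH2OH), CH(OH), CH(OH) → 4.

4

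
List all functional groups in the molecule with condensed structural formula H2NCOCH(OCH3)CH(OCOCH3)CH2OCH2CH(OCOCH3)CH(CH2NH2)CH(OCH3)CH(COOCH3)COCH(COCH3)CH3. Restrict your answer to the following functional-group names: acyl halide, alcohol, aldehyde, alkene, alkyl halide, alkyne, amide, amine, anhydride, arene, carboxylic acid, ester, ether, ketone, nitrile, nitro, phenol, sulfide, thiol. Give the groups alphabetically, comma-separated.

Taking each segment in turn:
  H2NCO: –C(=O)NH2: carbonyl C bonded to C and to N → amide (the N is not a separate amine).
  CH(OCH3): pendant –OCH3: C–O–C with sp³ C, no adjacent C=O → ether.
  CH(OCOCH3): pendant –OC(=O)CH3: an acyloxy group → ester.
  CH2OCH2: C–O–C with sp³ carbons on both sides and no adjacent C=O → ether.
  CH(OCOCH3): pendant –OC(=O)CH3: an acyloxy group → ester.
  CH(CH2NH2): pendant –CH2NH2: N on sp³ C, no adjacent C=O → amine.
  CH(OCH3): pendant –OCH3: C–O–C with sp³ C, no adjacent C=O → ether.
  CH(COOCH3): pendant –COOCH3: carbonyl C bonded to C and –OCH3 → ester.
  CO: –C(=O)– with carbon on both sides → ketone.
  CH(COCH3): pendant –COCH3: carbonyl C bonded to two carbons → ketone.

amide, amine, ester, ether, ketone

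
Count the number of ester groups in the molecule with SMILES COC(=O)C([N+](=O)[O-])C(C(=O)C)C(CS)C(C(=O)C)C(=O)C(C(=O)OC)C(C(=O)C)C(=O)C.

2

CH3O–C(=O)–: carbonyl C bonded to C and to –OCH3 → ester (not ketone + ether).
–NO2 on an sp³ carbon → nitro (the N=O is not a carbonyl).
pendant –COCH3: carbonyl C bonded to two carbons → ketone.
pendant –CH2SH → thiol.
pendant –COCH3: carbonyl C bonded to two carbons → ketone.
–C(=O)– with carbon on both sides → ketone.
pendant –COOCH3: carbonyl C bonded to C and –OCH3 → ester.
pendant –COCH3: carbonyl C bonded to two carbons → ketone.
–C(=O)– with carbon on both sides → ketone.
Ester appears at: CH3OOC, CH(COOCH3) → 2.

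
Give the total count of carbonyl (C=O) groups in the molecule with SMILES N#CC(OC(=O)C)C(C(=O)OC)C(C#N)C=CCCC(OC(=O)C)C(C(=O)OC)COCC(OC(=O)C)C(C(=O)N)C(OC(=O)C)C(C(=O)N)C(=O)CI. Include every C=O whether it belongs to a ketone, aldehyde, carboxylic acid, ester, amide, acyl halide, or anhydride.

9

CH(OCOCH3): ester, 1 C=O (running total 1).
CH(COOCH3): ester, 1 C=O (running total 2).
CH(OCOCH3): ester, 1 C=O (running total 3).
CH(COOCH3): ester, 1 C=O (running total 4).
CH(OCOCH3): ester, 1 C=O (running total 5).
CH(CONH2): amide, 1 C=O (running total 6).
CH(OCOCH3): ester, 1 C=O (running total 7).
CH(CONH2): amide, 1 C=O (running total 8).
CO: ketone, 1 C=O (running total 9).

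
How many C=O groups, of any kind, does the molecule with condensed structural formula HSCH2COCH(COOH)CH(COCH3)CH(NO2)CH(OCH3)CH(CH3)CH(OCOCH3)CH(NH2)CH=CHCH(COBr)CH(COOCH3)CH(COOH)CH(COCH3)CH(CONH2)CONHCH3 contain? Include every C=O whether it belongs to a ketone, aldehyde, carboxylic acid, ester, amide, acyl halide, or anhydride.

10

CO: ketone, 1 C=O (running total 1).
CH(COOH): carboxylic acid, 1 C=O (running total 2).
CH(COCH3): ketone, 1 C=O (running total 3).
CH(OCOCH3): ester, 1 C=O (running total 4).
CH(COBr): acyl halide, 1 C=O (running total 5).
CH(COOCH3): ester, 1 C=O (running total 6).
CH(COOH): carboxylic acid, 1 C=O (running total 7).
CH(COCH3): ketone, 1 C=O (running total 8).
CH(CONH2): amide, 1 C=O (running total 9).
CONHCH3: amide, 1 C=O (running total 10).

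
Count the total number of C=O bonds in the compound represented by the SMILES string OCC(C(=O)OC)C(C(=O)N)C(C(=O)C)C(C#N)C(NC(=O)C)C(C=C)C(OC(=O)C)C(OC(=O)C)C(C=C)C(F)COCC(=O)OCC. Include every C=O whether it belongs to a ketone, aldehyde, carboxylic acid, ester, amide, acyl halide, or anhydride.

CH(COOCH3): ester, 1 C=O (running total 1).
CH(CONH2): amide, 1 C=O (running total 2).
CH(COCH3): ketone, 1 C=O (running total 3).
CH(NHCOCH3): amide, 1 C=O (running total 4).
CH(OCOCH3): ester, 1 C=O (running total 5).
CH(OCOCH3): ester, 1 C=O (running total 6).
COOCH2CH3: ester, 1 C=O (running total 7).

7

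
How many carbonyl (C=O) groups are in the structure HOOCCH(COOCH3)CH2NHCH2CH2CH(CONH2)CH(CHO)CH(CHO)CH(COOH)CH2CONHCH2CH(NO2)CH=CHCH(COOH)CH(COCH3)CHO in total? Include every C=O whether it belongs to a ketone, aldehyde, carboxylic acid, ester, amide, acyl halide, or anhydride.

10

HOOC: carboxylic acid, 1 C=O (running total 1).
CH(COOCH3): ester, 1 C=O (running total 2).
CH(CONH2): amide, 1 C=O (running total 3).
CH(CHO): aldehyde, 1 C=O (running total 4).
CH(CHO): aldehyde, 1 C=O (running total 5).
CH(COOH): carboxylic acid, 1 C=O (running total 6).
CH2CONHCH2: amide, 1 C=O (running total 7).
CH(COOH): carboxylic acid, 1 C=O (running total 8).
CH(COCH3): ketone, 1 C=O (running total 9).
CHO: aldehyde, 1 C=O (running total 10).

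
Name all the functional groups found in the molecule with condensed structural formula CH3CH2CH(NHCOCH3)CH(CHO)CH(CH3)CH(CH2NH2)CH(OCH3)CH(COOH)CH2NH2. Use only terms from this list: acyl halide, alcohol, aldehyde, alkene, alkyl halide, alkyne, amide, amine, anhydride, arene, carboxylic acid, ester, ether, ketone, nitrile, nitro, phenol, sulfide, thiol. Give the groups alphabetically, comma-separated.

aldehyde, amide, amine, carboxylic acid, ether

Reading the structure from left to right:
  CH(NHCOCH3): pendant –NHC(=O)CH3: N bonded to a carbonyl → amide (not amine).
  CH(CHO): pendant –CHO: carbonyl C bonded to C and H → aldehyde.
  CH(CH2NH2): pendant –CH2NH2: N on sp³ C, no adjacent C=O → amine.
  CH(OCH3): pendant –OCH3: C–O–C with sp³ C, no adjacent C=O → ether.
  CH(COOH): pendant –COOH: carbonyl C bonded to C and –OH → carboxylic acid.
  CH2NH2: –NH2 on an sp³ carbon with no adjacent C=O → amine.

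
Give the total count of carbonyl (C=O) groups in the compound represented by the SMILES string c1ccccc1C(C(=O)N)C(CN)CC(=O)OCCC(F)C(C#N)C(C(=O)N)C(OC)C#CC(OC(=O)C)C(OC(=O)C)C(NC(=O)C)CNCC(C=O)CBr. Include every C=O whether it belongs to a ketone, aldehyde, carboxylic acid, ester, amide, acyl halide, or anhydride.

7

CH(CONH2): amide, 1 C=O (running total 1).
CH2COOCH2: ester, 1 C=O (running total 2).
CH(CONH2): amide, 1 C=O (running total 3).
CH(OCOCH3): ester, 1 C=O (running total 4).
CH(OCOCH3): ester, 1 C=O (running total 5).
CH(NHCOCH3): amide, 1 C=O (running total 6).
CH(CHO): aldehyde, 1 C=O (running total 7).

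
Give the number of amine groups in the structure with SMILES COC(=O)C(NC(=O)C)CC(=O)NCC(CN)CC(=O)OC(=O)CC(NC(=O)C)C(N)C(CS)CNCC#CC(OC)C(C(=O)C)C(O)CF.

3

Working along the chain:
  CH3OOC: CH3O–C(=O)–: carbonyl C bonded to C and to –OCH3 → ester (not ketone + ether).
  CH(NHCOCH3): pendant –NHC(=O)CH3: N bonded to a carbonyl → amide (not amine).
  CH2CONHCH2: –C(=O)–N– linkage → amide (the N is not an amine).
  CH(CH2NH2): pendant –CH2NH2: N on sp³ C, no adjacent C=O → amine.
  CH2CO-O-COCH2: two acyl groups sharing one oxygen, –C(=O)–O–C(=O)– → anhydride.
  CH(NHCOCH3): pendant –NHC(=O)CH3: N bonded to a carbonyl → amide (not amine).
  CH(NH2): –NH2 on an sp³ carbon with no adjacent C=O → amine.
  CH(CH2SH): pendant –CH2SH → thiol.
  CH2NHCH2: C–N–C with sp³ carbons and no adjacent C=O → amine (secondary).
  C≡C: C≡C triple bond → alkyne.
  CH(OCH3): pendant –OCH3: C–O–C with sp³ C, no adjacent C=O → ether.
  CH(COCH3): pendant –COCH3: carbonyl C bonded to two carbons → ketone.
  CH(OH): –OH on an sp³ carbon → alcohol (secondary).
  CH2F: halogen on an sp³ carbon → alkyl halide.
Amine appears at: CH(CH2NH2), CH(NH2), CH2NHCH2 → 3.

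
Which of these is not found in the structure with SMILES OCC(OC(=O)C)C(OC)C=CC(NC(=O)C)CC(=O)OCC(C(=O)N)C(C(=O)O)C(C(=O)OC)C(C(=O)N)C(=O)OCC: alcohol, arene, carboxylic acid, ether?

arene

alcohol: present (HOCH2 — HO– on an sp³ carbon → alcohol).
carboxylic acid: present (CH(COOH) — pendant –COOH: carbonyl C bonded to C and –OH → carboxylic acid).
ether: present (CH(OCH3) — pendant –OCH3: C–O–C with sp³ C, no adjacent C=O → ether).
arene: no segment matches this pattern.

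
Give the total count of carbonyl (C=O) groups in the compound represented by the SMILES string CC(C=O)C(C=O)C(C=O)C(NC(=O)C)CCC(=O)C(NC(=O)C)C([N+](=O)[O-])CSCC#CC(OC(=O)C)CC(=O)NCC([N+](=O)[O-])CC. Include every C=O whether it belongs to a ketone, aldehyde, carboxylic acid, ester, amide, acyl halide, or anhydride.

CH(CHO): aldehyde, 1 C=O (running total 1).
CH(CHO): aldehyde, 1 C=O (running total 2).
CH(CHO): aldehyde, 1 C=O (running total 3).
CH(NHCOCH3): amide, 1 C=O (running total 4).
CO: ketone, 1 C=O (running total 5).
CH(NHCOCH3): amide, 1 C=O (running total 6).
CH(OCOCH3): ester, 1 C=O (running total 7).
CH2CONHCH2: amide, 1 C=O (running total 8).

8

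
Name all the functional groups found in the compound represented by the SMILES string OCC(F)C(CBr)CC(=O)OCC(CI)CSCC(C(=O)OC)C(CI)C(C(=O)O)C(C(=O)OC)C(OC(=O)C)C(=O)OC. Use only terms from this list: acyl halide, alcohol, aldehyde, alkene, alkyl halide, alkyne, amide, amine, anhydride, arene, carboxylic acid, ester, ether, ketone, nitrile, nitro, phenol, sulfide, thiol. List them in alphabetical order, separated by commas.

Working along the chain:
  HOCH2: HO– on an sp³ carbon → alcohol.
  CH(F): halogen on an sp³ carbon → alkyl halide.
  CH(CH2Br): pendant –CH2X: halogen on sp³ carbon → alkyl halide.
  CH2COOCH2: –C(=O)–O–C with C on the carbonyl side → ester.
  CH(CH2I): pendant –CH2X: halogen on sp³ carbon → alkyl halide.
  CH2SCH2: C–S–C linkage → sulfide (thioether).
  CH(COOCH3): pendant –COOCH3: carbonyl C bonded to C and –OCH3 → ester.
  CH(CH2I): pendant –CH2X: halogen on sp³ carbon → alkyl halide.
  CH(COOH): pendant –COOH: carbonyl C bonded to C and –OH → carboxylic acid.
  CH(COOCH3): pendant –COOCH3: carbonyl C bonded to C and –OCH3 → ester.
  CH(OCOCH3): pendant –OC(=O)CH3: an acyloxy group → ester.
  COOCH3: –C(=O)OCH3: carbonyl C bonded to C and to –OCH3 → ester (not ketone + ether).

alcohol, alkyl halide, carboxylic acid, ester, sulfide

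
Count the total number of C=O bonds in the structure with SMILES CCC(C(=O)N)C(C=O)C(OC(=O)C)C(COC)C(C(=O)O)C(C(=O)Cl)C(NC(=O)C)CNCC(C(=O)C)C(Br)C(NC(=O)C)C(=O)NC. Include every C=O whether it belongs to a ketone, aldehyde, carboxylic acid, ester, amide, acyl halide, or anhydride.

CH(CONH2): amide, 1 C=O (running total 1).
CH(CHO): aldehyde, 1 C=O (running total 2).
CH(OCOCH3): ester, 1 C=O (running total 3).
CH(COOH): carboxylic acid, 1 C=O (running total 4).
CH(COCl): acyl halide, 1 C=O (running total 5).
CH(NHCOCH3): amide, 1 C=O (running total 6).
CH(COCH3): ketone, 1 C=O (running total 7).
CH(NHCOCH3): amide, 1 C=O (running total 8).
CONHCH3: amide, 1 C=O (running total 9).

9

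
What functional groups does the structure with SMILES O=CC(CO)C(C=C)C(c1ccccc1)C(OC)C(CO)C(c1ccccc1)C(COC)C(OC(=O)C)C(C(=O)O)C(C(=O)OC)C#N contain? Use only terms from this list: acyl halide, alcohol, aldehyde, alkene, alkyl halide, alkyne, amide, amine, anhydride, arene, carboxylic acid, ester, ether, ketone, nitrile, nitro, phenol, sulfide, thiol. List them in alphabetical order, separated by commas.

terminal –CHO: carbonyl C bonded to H and C → aldehyde.
pendant –CH2OH on an sp³ backbone C → alcohol.
pendant –CH=CH2: C=C double bond → alkene.
pendant –C6H5: benzene ring → arene.
pendant –OCH3: C–O–C with sp³ C, no adjacent C=O → ether.
pendant –CH2OH on an sp³ backbone C → alcohol.
pendant –C6H5: benzene ring → arene.
pendant –CH2OCH3: C–O–C linkage → ether.
pendant –OC(=O)CH3: an acyloxy group → ester.
pendant –COOH: carbonyl C bonded to C and –OH → carboxylic acid.
pendant –COOCH3: carbonyl C bonded to C and –OCH3 → ester.
–C≡N: carbon triple-bonded to nitrogen → nitrile.

alcohol, aldehyde, alkene, arene, carboxylic acid, ester, ether, nitrile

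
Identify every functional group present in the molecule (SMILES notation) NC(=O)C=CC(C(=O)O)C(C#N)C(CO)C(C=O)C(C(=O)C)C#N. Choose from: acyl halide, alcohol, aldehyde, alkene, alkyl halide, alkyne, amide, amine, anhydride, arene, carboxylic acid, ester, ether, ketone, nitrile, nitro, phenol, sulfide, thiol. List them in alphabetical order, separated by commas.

alcohol, aldehyde, alkene, amide, carboxylic acid, ketone, nitrile

–C(=O)NH2: carbonyl C bonded to C and to N → amide (the N is not a separate amine).
C=C double bond → alkene.
pendant –COOH: carbonyl C bonded to C and –OH → carboxylic acid.
pendant –C≡N: nitrile.
pendant –CH2OH on an sp³ backbone C → alcohol.
pendant –CHO: carbonyl C bonded to C and H → aldehyde.
pendant –COCH3: carbonyl C bonded to two carbons → ketone.
–C≡N: carbon triple-bonded to nitrogen → nitrile.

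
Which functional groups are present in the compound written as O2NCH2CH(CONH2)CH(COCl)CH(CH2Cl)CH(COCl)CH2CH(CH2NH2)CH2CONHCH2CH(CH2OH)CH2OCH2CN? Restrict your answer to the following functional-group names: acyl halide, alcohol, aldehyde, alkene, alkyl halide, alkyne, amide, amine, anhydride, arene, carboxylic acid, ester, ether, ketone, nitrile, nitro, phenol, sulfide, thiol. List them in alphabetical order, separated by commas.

–NO2 on carbon → nitro group.
pendant –CONH2: carbonyl C bonded to C and N → amide.
pendant –C(=O)X: carbonyl C bonded to C and halogen → acyl halide.
pendant –CH2X: halogen on sp³ carbon → alkyl halide.
pendant –C(=O)X: carbonyl C bonded to C and halogen → acyl halide.
pendant –CH2NH2: N on sp³ C, no adjacent C=O → amine.
–C(=O)–N– linkage → amide (the N is not an amine).
pendant –CH2OH on an sp³ backbone C → alcohol.
C–O–C with sp³ carbons on both sides and no adjacent C=O → ether.
–C≡N: carbon triple-bonded to nitrogen → nitrile.

acyl halide, alcohol, alkyl halide, amide, amine, ether, nitrile, nitro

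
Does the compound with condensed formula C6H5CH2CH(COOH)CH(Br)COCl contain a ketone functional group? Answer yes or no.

no

Working along the chain:
  C6H5: C6H5– phenyl ring → arene.
  CH(COOH): pendant –COOH: carbonyl C bonded to C and –OH → carboxylic acid.
  CH(Br): halogen on an sp³ carbon → alkyl halide.
  COCl: –C(=O)Cl: carbonyl C bonded to C and to a halogen → acyl halide (not alkyl halide).
In CH(COOH), the C=O bears an –OH, making it a carboxylic acid rather than a ketone. In COCl, the C=O is bonded to a halogen, which defines an acyl halide, not a ketone.
The groups actually present are: acyl halide, alkyl halide, arene, carboxylic acid.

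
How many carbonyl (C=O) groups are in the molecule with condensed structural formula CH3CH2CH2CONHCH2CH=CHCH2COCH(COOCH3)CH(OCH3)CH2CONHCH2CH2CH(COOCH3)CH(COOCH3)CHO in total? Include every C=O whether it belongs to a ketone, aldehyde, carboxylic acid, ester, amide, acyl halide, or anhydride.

7

CH2CONHCH2: amide, 1 C=O (running total 1).
CO: ketone, 1 C=O (running total 2).
CH(COOCH3): ester, 1 C=O (running total 3).
CH2CONHCH2: amide, 1 C=O (running total 4).
CH(COOCH3): ester, 1 C=O (running total 5).
CH(COOCH3): ester, 1 C=O (running total 6).
CHO: aldehyde, 1 C=O (running total 7).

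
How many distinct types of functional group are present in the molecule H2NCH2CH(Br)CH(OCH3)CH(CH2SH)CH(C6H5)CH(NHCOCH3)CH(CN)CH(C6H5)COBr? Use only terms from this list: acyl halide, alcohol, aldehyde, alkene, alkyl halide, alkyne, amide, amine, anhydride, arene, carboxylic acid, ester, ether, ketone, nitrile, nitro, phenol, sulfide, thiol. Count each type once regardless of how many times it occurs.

Reading the structure from left to right:
  H2NCH2: –NH2 on an sp³ carbon with no adjacent C=O → amine.
  CH(Br): halogen on an sp³ carbon → alkyl halide.
  CH(OCH3): pendant –OCH3: C–O–C with sp³ C, no adjacent C=O → ether.
  CH(CH2SH): pendant –CH2SH → thiol.
  CH(C6H5): pendant –C6H5: benzene ring → arene.
  CH(NHCOCH3): pendant –NHC(=O)CH3: N bonded to a carbonyl → amide (not amine).
  CH(CN): pendant –C≡N: nitrile.
  CH(C6H5): pendant –C6H5: benzene ring → arene.
  COBr: –C(=O)Br: carbonyl C bonded to C and to a halogen → acyl halide (not alkyl halide).
Distinct types present: acyl halide, alkyl halide, amide, amine, arene, ether, nitrile, thiol.

8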